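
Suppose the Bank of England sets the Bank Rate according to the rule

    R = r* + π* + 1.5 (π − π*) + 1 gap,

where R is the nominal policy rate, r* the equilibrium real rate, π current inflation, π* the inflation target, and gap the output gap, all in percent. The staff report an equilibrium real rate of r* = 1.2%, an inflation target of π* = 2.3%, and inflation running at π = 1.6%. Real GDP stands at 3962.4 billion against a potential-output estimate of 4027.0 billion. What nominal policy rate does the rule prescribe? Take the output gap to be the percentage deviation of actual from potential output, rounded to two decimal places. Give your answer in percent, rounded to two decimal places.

0.85%

Output gap = 100 × (3962.4 − 4027.0) / 4027.0 = -1.60%.
R = 1.20 + 2.30 + 1.5 × (1.60 − 2.30) + 1 × (-1.60)
   = 1.20 + 2.3 − 1.05 − 1.6 = 0.85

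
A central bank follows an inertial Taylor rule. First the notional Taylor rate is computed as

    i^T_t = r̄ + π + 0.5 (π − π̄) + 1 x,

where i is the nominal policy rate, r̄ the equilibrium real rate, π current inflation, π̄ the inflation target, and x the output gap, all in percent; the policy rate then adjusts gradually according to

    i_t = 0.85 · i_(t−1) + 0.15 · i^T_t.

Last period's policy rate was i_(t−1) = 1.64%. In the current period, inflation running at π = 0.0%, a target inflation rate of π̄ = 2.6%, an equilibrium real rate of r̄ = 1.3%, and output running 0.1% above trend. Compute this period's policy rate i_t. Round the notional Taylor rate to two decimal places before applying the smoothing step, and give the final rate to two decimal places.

1.41%

Output 0.1% above potential → x = 0.1.
i^T_t = 1.3 + 0.0 + 0.5 × (0.0 − 2.6) + 1 × 0.1
   = 1.3 + 0 − 1.3 + 0.1 = 0.10
i_t = 0.85 × 1.64 + 0.15 × 0.10 = 1.394 + 0.015 = 1.41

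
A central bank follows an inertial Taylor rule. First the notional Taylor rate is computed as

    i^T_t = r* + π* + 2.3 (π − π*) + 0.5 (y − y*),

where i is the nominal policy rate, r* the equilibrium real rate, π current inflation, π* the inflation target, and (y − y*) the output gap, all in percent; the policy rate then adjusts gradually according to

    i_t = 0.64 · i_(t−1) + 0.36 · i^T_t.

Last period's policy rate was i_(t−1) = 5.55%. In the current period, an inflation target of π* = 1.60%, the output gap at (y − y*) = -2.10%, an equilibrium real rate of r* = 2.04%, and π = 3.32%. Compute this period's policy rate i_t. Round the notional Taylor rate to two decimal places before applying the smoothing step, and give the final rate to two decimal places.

i^T_t = 2.04 + 1.60 + 2.3 × (3.32 − 1.60) + 0.5 × (-2.10)
   = 2.04 + 1.6 + 3.956 − 1.05 = 6.55
i_t = 0.64 × 5.55 + 0.36 × 6.55 = 3.552 + 2.358 = 5.91

5.91%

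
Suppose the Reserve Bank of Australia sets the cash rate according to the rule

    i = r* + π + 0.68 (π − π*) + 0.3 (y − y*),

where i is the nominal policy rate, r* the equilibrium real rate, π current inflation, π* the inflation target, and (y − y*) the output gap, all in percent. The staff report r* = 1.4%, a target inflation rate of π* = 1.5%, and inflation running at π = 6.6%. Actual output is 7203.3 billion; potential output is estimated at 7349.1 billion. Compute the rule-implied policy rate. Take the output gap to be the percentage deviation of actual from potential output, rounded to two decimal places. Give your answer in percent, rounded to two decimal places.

Output gap = 100 × (7203.3 − 7349.1) / 7349.1 = -1.98%.
i = 1.40 + 6.60 + 0.68 × (6.60 − 1.50) + 0.3 × (-1.98)
   = 1.40 + 6.6 + 3.468 − 0.594 = 10.87

10.87%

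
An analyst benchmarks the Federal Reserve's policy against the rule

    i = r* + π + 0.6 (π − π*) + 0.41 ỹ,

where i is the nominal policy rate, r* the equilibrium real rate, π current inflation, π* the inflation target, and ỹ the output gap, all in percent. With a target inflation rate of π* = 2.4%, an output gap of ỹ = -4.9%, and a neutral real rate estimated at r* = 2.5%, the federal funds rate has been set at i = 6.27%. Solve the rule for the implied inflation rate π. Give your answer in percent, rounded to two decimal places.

4.51%

Collecting π: i = r* + (1 + 0.6) π − 0.6 π* + 0.41 ỹ
1.6 π = 6.27 − 2.5 + 0.6 × 2.4 − 0.41 × (-4.9) = 7.219
π = 7.219 / 1.6 = 4.51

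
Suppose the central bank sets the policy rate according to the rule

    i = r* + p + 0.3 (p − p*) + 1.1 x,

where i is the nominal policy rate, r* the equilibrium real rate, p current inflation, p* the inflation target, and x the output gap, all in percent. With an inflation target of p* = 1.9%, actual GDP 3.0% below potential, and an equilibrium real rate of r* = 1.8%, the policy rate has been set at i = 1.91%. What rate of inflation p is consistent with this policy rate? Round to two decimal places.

3.06%

Output 3.0% below potential → x = -3.0.
Collecting p: i = r* + (1 + 0.3) p − 0.3 p* + 1.1 x
1.3 p = 1.91 − 1.8 + 0.3 × 1.9 − 1.1 × (-3.0) = 3.98
p = 3.98 / 1.3 = 3.06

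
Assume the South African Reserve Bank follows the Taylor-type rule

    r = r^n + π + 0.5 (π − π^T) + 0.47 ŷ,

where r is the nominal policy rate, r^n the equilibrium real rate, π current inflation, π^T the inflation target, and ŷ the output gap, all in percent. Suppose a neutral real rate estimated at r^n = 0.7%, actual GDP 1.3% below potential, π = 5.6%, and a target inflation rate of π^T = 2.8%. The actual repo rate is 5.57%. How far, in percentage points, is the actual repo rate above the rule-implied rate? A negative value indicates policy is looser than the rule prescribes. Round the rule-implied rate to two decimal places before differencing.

Output 1.3% below potential → ŷ = -1.3.
r = 0.7 + 5.6 + 0.5 × (5.6 − 2.8) + 0.47 × (-1.3)
   = 0.7 + 5.6 + 1.4 − 0.611 = 7.09
Deviation = 5.57 − 7.09 = -1.52 pp.

-1.52 pp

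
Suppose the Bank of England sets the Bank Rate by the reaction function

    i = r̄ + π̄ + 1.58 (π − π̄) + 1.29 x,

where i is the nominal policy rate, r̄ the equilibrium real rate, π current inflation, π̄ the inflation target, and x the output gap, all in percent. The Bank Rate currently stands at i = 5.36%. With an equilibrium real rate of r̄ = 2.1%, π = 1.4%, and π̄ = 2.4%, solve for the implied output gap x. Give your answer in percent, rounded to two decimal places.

1.89%

1.29 x = 5.36 − 2.1 − 2.4 − 1.58 × (1.4 − 2.4) = 2.44
x = 2.44 / 1.29 = 1.89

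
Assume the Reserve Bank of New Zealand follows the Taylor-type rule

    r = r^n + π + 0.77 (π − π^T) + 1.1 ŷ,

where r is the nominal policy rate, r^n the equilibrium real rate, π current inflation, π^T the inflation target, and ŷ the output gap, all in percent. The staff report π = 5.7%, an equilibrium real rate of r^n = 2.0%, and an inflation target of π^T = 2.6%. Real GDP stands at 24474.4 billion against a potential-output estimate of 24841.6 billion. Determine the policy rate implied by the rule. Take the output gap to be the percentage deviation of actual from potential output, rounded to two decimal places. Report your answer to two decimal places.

Output gap = 100 × (24474.4 − 24841.6) / 24841.6 = -1.48%.
r = 2.00 + 5.70 + 0.77 × (5.70 − 2.60) + 1.1 × (-1.48)
   = 2.00 + 5.7 + 2.387 − 1.628 = 8.46

8.46%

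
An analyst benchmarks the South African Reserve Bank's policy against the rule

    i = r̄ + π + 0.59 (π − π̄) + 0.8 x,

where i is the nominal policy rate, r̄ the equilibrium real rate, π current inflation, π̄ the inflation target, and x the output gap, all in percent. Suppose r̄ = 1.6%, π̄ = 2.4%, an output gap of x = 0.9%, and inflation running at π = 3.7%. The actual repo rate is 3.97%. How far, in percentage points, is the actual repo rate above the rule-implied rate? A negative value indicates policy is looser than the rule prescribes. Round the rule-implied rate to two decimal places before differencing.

i = 1.6 + 3.7 + 0.59 × (3.7 − 2.4) + 0.8 × 0.9
   = 1.6 + 3.7 + 0.767 + 0.72 = 6.79
Deviation = 3.97 − 6.79 = -2.82 pp.

-2.82 pp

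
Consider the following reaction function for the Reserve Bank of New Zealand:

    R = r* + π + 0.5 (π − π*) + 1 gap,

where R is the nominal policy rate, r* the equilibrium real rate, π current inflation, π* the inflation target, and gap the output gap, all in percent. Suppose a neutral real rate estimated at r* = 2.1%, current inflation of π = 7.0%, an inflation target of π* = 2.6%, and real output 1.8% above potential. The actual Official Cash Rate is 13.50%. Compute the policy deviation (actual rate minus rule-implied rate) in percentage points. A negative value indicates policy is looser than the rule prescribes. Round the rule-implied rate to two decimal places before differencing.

0.40 pp

Output 1.8% above potential → gap = 1.8.
R = 2.1 + 7.0 + 0.5 × (7.0 − 2.6) + 1 × 1.8
   = 2.1 + 7 + 2.2 + 1.8 = 13.10
Deviation = 13.50 − 13.10 = 0.40 pp.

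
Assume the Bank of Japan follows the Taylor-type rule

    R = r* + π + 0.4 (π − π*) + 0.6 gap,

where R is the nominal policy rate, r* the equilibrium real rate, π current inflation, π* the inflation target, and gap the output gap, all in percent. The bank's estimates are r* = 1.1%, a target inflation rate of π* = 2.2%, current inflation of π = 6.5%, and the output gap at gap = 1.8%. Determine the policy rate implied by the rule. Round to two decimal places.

R = 1.1 + 6.5 + 0.4 × (6.5 − 2.2) + 0.6 × 1.8
   = 1.1 + 6.5 + 1.72 + 1.08 = 10.40

10.40%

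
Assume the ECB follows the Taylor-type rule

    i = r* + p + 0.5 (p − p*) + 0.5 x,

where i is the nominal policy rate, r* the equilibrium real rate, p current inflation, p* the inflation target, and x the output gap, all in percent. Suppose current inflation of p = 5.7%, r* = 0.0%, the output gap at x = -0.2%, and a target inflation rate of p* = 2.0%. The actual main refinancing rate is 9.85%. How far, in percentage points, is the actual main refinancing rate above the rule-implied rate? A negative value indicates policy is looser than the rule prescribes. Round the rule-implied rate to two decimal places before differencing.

i = 0.0 + 5.7 + 0.5 × (5.7 − 2.0) + 0.5 × (-0.2)
   = 0.0 + 5.7 + 1.85 − 0.1 = 7.45
Deviation = 9.85 − 7.45 = 2.40 pp.

2.40 pp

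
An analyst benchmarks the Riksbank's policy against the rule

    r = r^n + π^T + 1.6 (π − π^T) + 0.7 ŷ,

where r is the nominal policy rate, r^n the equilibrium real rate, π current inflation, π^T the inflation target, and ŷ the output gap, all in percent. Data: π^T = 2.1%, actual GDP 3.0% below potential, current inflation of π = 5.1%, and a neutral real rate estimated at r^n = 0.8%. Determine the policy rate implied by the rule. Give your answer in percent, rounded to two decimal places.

Output 3.0% below potential → ŷ = -3.0.
r = 0.8 + 2.1 + 1.6 × (5.1 − 2.1) + 0.7 × (-3.0)
   = 0.8 + 2.1 + 4.8 − 2.1 = 5.60

5.60%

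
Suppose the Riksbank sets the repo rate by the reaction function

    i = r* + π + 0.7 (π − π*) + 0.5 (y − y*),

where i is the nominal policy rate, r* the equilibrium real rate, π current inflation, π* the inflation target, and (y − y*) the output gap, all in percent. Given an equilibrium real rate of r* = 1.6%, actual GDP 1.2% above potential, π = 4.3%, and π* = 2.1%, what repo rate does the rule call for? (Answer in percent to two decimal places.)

Output 1.2% above potential → (y − y*) = 1.2.
i = 1.6 + 4.3 + 0.7 × (4.3 − 2.1) + 0.5 × 1.2
   = 1.6 + 4.3 + 1.54 + 0.6 = 8.04

8.04%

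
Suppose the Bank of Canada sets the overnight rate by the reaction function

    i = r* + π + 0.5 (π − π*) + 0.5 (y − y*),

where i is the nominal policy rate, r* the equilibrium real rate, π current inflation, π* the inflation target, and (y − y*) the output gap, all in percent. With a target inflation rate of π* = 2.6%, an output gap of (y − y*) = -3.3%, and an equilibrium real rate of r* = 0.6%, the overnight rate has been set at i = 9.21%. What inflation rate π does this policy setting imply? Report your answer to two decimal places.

7.71%

Collecting π: i = r* + (1 + 0.5) π − 0.5 π* + 0.5 (y − y*)
1.5 π = 9.21 − 0.6 + 0.5 × 2.6 − 0.5 × (-3.3) = 11.56
π = 11.56 / 1.5 = 7.71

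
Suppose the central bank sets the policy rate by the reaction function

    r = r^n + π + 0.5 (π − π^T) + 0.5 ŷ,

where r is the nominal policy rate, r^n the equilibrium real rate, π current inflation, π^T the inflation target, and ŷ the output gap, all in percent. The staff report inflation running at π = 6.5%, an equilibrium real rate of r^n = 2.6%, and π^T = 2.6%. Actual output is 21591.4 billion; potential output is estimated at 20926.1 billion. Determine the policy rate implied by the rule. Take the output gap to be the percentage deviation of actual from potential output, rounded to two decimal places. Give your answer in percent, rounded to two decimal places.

12.64%

Output gap = 100 × (21591.4 − 20926.1) / 20926.1 = 3.18%.
r = 2.60 + 6.50 + 0.5 × (6.50 − 2.60) + 0.5 × 3.18
   = 2.60 + 6.5 + 1.95 + 1.59 = 12.64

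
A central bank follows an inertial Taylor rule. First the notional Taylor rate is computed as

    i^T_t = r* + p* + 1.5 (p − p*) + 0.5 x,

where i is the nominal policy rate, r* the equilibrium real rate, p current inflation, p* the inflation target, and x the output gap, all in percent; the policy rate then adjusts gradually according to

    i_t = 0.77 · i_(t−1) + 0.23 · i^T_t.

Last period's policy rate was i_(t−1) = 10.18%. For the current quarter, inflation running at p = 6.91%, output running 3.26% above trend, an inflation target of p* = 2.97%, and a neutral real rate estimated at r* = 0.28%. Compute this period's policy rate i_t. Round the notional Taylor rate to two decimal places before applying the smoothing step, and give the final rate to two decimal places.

Output 3.26% above potential → x = 3.26.
i^T_t = 0.28 + 2.97 + 1.5 × (6.91 − 2.97) + 0.5 × 3.26
   = 0.28 + 2.97 + 5.91 + 1.63 = 10.79
i_t = 0.77 × 10.18 + 0.23 × 10.79 = 7.8386 + 2.4817 = 10.32

10.32%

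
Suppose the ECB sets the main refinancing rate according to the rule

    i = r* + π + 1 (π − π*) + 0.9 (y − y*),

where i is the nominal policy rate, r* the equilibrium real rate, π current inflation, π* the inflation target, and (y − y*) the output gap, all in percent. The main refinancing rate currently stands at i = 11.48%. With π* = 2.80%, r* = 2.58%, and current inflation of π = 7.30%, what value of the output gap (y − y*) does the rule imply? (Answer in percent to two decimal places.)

0.9 (y − y*) = 11.48 − 2.58 − 7.30 − 1 × (7.30 − 2.80) = -2.9
(y − y*) = -2.9 / 0.9 = -3.22

-3.22%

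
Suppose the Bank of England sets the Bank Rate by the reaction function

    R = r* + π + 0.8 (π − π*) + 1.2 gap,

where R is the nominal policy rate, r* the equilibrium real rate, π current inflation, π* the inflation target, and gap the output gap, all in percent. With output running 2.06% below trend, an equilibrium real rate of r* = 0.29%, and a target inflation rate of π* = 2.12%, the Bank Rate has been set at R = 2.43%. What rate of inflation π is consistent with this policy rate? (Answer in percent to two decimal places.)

3.50%

Output 2.06% below potential → gap = -2.06.
Collecting π: R = r* + (1 + 0.8) π − 0.8 π* + 1.2 gap
1.8 π = 2.43 − 0.29 + 0.8 × 2.12 − 1.2 × (-2.06) = 6.308
π = 6.308 / 1.8 = 3.50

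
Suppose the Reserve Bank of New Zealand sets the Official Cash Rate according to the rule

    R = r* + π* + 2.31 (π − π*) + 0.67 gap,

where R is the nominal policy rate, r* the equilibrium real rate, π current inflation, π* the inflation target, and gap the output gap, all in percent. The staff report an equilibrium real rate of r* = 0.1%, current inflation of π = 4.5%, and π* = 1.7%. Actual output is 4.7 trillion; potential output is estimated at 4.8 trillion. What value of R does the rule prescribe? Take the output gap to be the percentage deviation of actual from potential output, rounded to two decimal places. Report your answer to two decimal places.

6.87%

Output gap = 100 × (4.7 − 4.8) / 4.8 = -2.08%.
R = 0.10 + 1.70 + 2.31 × (4.50 − 1.70) + 0.67 × (-2.08)
   = 0.10 + 1.7 + 6.468 − 1.3936 = 6.87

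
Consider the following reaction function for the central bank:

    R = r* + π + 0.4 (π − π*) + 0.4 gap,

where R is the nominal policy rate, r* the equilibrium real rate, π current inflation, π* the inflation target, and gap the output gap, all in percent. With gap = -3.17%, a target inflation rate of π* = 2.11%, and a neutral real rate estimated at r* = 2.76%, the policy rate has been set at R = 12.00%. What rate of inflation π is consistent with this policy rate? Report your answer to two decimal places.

Collecting π: R = r* + (1 + 0.4) π − 0.4 π* + 0.4 gap
1.4 π = 12.00 − 2.76 + 0.4 × 2.11 − 0.4 × (-3.17) = 11.352
π = 11.352 / 1.4 = 8.11

8.11%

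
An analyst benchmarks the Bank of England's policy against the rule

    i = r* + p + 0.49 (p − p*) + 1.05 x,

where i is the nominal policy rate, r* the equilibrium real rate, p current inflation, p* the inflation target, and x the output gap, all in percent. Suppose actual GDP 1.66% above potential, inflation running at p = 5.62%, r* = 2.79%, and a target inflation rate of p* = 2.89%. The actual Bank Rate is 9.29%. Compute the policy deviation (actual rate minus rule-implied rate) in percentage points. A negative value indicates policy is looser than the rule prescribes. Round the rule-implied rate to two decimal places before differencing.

-2.20 pp

Output 1.66% above potential → x = 1.66.
i = 2.79 + 5.62 + 0.49 × (5.62 − 2.89) + 1.05 × 1.66
   = 2.79 + 5.62 + 1.3377 + 1.743 = 11.49
Deviation = 9.29 − 11.49 = -2.20 pp.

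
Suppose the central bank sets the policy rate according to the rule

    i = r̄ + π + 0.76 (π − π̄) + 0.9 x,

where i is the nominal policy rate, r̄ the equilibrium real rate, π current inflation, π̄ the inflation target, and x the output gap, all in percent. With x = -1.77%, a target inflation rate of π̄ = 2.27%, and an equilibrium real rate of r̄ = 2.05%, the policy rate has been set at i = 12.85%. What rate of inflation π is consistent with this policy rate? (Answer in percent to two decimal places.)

8.02%

Collecting π: i = r̄ + (1 + 0.76) π − 0.76 π̄ + 0.9 x
1.76 π = 12.85 − 2.05 + 0.76 × 2.27 − 0.9 × (-1.77) = 14.1182
π = 14.1182 / 1.76 = 8.02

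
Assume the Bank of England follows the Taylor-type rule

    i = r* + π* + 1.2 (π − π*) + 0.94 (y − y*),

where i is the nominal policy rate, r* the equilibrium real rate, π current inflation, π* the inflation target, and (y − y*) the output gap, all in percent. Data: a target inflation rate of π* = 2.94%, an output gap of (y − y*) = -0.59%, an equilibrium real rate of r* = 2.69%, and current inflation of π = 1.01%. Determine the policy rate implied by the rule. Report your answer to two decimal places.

2.76%

i = 2.69 + 2.94 + 1.2 × (1.01 − 2.94) + 0.94 × (-0.59)
   = 2.69 + 2.94 − 2.316 − 0.5546 = 2.76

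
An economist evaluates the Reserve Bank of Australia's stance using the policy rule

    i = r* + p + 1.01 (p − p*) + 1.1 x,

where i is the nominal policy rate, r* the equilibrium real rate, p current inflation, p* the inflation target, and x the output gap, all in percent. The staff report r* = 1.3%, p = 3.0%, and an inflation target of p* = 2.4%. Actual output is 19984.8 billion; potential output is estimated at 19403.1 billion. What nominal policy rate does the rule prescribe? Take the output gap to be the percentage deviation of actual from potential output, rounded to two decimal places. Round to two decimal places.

8.21%

Output gap = 100 × (19984.8 − 19403.1) / 19403.1 = 3.00%.
i = 1.30 + 3.00 + 1.01 × (3.00 − 2.40) + 1.1 × 3.00
   = 1.30 + 3 + 0.606 + 3.3 = 8.21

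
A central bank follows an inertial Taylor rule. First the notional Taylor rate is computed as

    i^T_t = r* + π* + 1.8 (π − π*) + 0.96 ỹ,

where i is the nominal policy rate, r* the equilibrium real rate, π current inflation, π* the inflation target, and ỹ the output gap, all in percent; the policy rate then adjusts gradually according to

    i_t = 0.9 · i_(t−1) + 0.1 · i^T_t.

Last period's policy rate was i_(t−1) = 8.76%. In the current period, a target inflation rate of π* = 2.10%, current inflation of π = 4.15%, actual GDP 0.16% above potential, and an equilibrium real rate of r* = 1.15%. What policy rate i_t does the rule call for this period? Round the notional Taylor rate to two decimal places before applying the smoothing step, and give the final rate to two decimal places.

Output 0.16% above potential → ỹ = 0.16.
i^T_t = 1.15 + 2.10 + 1.8 × (4.15 − 2.10) + 0.96 × 0.16
   = 1.15 + 2.1 + 3.69 + 0.1536 = 7.09
i_t = 0.9 × 8.76 + 0.1 × 7.09 = 7.884 + 0.709 = 8.59

8.59%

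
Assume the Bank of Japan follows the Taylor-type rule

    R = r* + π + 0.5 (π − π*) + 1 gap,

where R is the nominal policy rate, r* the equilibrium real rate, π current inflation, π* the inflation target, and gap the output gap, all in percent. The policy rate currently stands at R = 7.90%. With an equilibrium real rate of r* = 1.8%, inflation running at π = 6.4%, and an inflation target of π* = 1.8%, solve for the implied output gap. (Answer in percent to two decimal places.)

-2.60%

1 gap = 7.90 − 1.8 − 6.4 − 0.5 × (6.4 − 1.8) = -2.6
gap = -2.6 / 1 = -2.60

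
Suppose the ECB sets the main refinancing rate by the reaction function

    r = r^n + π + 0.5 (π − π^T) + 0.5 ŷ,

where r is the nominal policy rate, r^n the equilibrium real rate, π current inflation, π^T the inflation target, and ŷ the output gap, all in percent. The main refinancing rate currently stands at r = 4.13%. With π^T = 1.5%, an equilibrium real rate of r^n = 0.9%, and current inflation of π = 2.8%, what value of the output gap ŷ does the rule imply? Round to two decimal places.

-0.44%

0.5 ŷ = 4.13 − 0.9 − 2.8 − 0.5 × (2.8 − 1.5) = -0.22
ŷ = -0.22 / 0.5 = -0.44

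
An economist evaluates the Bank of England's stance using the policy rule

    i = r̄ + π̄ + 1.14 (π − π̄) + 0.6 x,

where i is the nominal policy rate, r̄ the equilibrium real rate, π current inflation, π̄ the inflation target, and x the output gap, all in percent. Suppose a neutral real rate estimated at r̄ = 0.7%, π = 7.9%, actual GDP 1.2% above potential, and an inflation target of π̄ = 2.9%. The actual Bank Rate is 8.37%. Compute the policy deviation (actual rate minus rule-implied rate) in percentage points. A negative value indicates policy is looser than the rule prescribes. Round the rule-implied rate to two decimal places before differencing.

-1.65 pp

Output 1.2% above potential → x = 1.2.
i = 0.7 + 2.9 + 1.14 × (7.9 − 2.9) + 0.6 × 1.2
   = 0.7 + 2.9 + 5.7 + 0.72 = 10.02
Deviation = 8.37 − 10.02 = -1.65 pp.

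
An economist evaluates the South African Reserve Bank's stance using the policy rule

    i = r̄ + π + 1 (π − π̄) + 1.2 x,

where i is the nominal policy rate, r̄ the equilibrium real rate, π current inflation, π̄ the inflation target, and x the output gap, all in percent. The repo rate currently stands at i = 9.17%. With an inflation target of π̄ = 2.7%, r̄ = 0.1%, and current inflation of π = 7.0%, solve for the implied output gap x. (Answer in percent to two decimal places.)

1.2 x = 9.17 − 0.1 − 7.0 − 1 × (7.0 − 2.7) = -2.23
x = -2.23 / 1.2 = -1.86

-1.86%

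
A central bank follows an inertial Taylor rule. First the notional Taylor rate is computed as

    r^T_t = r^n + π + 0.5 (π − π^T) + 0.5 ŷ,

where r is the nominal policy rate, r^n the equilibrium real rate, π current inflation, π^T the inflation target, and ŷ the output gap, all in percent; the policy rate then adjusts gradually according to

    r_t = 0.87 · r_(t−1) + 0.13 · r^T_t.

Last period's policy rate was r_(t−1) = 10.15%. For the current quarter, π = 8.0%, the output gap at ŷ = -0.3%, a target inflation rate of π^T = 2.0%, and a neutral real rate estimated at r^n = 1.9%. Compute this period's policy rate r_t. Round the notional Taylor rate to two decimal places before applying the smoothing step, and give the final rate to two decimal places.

r^T_t = 1.9 + 8.0 + 0.5 × (8.0 − 2.0) + 0.5 × (-0.3)
   = 1.9 + 8 + 3 − 0.15 = 12.75
r_t = 0.87 × 10.15 + 0.13 × 12.75 = 8.8305 + 1.6575 = 10.49

10.49%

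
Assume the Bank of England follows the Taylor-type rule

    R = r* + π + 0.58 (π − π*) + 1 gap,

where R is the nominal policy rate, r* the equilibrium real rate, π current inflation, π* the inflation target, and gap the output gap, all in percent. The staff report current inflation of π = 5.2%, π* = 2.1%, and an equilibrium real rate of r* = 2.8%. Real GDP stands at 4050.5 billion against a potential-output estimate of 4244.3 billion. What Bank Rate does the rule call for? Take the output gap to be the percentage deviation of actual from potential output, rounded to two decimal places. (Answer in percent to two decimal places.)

Output gap = 100 × (4050.5 − 4244.3) / 4244.3 = -4.57%.
R = 2.80 + 5.20 + 0.58 × (5.20 − 2.10) + 1 × (-4.57)
   = 2.80 + 5.2 + 1.798 − 4.57 = 5.23

5.23%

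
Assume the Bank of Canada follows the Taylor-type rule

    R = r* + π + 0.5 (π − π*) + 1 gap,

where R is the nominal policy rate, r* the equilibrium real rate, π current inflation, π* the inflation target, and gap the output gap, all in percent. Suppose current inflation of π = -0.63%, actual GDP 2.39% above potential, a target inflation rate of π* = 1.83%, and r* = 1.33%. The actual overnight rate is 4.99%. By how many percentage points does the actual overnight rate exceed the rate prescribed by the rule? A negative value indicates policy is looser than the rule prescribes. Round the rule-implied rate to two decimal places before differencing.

Output 2.39% above potential → gap = 2.39.
R = 1.33 + (-0.63) + 0.5 × (-0.63 − 1.83) + 1 × 2.39
   = 1.33 − 0.63 − 1.23 + 2.39 = 1.86
Deviation = 4.99 − 1.86 = 3.13 pp.

3.13 pp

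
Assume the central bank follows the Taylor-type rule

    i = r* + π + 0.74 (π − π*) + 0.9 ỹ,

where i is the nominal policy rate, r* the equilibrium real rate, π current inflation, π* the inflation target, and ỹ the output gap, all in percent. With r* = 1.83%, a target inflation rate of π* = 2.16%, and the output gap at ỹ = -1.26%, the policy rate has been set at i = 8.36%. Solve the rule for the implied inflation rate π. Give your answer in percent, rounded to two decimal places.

5.32%

Collecting π: i = r* + (1 + 0.74) π − 0.74 π* + 0.9 ỹ
1.74 π = 8.36 − 1.83 + 0.74 × 2.16 − 0.9 × (-1.26) = 9.2624
π = 9.2624 / 1.74 = 5.32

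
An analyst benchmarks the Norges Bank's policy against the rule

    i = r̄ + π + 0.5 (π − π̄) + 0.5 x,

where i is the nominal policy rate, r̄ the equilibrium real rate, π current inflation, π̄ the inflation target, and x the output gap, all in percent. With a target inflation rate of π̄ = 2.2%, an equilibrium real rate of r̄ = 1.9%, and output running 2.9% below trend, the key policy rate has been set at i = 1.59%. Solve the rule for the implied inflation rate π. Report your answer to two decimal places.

1.49%

Output 2.9% below potential → x = -2.9.
Collecting π: i = r̄ + (1 + 0.5) π − 0.5 π̄ + 0.5 x
1.5 π = 1.59 − 1.9 + 0.5 × 2.2 − 0.5 × (-2.9) = 2.24
π = 2.24 / 1.5 = 1.49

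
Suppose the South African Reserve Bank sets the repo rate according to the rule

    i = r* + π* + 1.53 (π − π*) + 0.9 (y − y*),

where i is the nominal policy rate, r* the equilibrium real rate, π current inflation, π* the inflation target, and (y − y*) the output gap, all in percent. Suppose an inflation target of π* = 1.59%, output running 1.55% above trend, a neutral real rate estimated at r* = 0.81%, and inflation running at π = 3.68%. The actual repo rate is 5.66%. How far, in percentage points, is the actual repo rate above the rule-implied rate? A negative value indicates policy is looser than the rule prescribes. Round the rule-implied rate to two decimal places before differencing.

Output 1.55% above potential → (y − y*) = 1.55.
i = 0.81 + 1.59 + 1.53 × (3.68 − 1.59) + 0.9 × 1.55
   = 0.81 + 1.59 + 3.1977 + 1.395 = 6.99
Deviation = 5.66 − 6.99 = -1.33 pp.

-1.33 pp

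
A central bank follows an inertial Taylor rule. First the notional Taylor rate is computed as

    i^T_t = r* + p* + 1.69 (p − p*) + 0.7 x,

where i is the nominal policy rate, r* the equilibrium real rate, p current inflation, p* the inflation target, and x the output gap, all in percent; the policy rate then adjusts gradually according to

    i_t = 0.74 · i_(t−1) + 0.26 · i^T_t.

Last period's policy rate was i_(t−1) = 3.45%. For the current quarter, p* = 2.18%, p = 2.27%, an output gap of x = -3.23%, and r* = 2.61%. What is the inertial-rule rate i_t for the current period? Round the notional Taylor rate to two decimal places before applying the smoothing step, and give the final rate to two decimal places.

i^T_t = 2.61 + 2.18 + 1.69 × (2.27 − 2.18) + 0.7 × (-3.23)
   = 2.61 + 2.18 + 0.1521 − 2.261 = 2.68
i_t = 0.74 × 3.45 + 0.26 × 2.68 = 2.553 + 0.6968 = 3.25

3.25%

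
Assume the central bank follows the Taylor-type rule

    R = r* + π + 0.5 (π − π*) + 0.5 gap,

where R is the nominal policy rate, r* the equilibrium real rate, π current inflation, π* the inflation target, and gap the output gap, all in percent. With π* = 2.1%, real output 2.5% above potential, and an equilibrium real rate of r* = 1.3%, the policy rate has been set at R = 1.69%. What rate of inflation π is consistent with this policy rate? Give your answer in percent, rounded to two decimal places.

0.13%

Output 2.5% above potential → gap = 2.5.
Collecting π: R = r* + (1 + 0.5) π − 0.5 π* + 0.5 gap
1.5 π = 1.69 − 1.3 + 0.5 × 2.1 − 0.5 × 2.5 = 0.19
π = 0.19 / 1.5 = 0.13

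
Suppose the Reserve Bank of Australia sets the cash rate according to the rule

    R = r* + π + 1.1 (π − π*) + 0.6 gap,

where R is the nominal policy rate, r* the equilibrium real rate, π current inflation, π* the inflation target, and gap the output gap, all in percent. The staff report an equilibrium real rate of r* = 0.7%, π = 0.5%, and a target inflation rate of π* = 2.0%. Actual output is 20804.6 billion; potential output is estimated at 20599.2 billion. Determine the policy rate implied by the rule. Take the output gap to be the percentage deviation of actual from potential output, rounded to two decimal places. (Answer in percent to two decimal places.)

Output gap = 100 × (20804.6 − 20599.2) / 20599.2 = 1.00%.
R = 0.70 + 0.50 + 1.1 × (0.50 − 2.00) + 0.6 × 1.00
   = 0.70 + 0.5 − 1.65 + 0.6 = 0.15

0.15%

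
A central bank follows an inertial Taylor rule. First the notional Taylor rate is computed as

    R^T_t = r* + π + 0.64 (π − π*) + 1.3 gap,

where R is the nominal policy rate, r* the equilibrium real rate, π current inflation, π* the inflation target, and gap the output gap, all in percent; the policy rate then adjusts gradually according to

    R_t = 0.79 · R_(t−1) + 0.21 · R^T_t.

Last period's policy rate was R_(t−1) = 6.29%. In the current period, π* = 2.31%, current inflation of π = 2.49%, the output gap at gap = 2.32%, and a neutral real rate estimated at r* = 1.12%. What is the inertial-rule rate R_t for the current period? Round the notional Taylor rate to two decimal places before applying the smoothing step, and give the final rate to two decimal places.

6.38%

R^T_t = 1.12 + 2.49 + 0.64 × (2.49 − 2.31) + 1.3 × 2.32
   = 1.12 + 2.49 + 0.1152 + 3.016 = 6.74
R_t = 0.79 × 6.29 + 0.21 × 6.74 = 4.9691 + 1.4154 = 6.38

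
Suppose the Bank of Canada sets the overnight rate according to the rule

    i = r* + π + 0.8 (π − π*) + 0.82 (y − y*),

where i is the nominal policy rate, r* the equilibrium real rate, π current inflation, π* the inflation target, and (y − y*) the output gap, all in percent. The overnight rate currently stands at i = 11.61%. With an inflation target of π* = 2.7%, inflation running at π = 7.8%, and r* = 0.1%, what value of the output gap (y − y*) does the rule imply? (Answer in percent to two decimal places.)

-0.45%

0.82 (y − y*) = 11.61 − 0.1 − 7.8 − 0.8 × (7.8 − 2.7) = -0.37
(y − y*) = -0.37 / 0.82 = -0.45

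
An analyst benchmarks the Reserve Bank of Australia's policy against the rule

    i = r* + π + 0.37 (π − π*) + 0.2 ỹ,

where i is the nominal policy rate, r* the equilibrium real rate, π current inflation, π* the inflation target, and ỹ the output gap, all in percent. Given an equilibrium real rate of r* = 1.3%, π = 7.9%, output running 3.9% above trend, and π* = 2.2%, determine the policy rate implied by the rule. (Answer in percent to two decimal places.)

Output 3.9% above potential → ỹ = 3.9.
i = 1.3 + 7.9 + 0.37 × (7.9 − 2.2) + 0.2 × 3.9
   = 1.3 + 7.9 + 2.109 + 0.78 = 12.09

12.09%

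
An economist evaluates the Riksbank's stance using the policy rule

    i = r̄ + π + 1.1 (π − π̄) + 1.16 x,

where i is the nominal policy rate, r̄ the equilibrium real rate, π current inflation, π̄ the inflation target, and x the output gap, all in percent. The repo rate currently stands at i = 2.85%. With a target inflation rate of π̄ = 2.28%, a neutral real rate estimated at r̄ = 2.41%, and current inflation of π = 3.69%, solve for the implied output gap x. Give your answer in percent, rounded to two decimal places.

-4.14%

1.16 x = 2.85 − 2.41 − 3.69 − 1.1 × (3.69 − 2.28) = -4.801
x = -4.801 / 1.16 = -4.14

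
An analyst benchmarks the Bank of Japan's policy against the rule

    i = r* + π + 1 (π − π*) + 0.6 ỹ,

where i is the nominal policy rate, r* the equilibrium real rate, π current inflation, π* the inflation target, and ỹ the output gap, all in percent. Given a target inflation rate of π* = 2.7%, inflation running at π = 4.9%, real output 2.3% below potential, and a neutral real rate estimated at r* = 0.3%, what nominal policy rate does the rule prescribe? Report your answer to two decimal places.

Output 2.3% below potential → ỹ = -2.3.
i = 0.3 + 4.9 + 1 × (4.9 − 2.7) + 0.6 × (-2.3)
   = 0.3 + 4.9 + 2.2 − 1.38 = 6.02

6.02%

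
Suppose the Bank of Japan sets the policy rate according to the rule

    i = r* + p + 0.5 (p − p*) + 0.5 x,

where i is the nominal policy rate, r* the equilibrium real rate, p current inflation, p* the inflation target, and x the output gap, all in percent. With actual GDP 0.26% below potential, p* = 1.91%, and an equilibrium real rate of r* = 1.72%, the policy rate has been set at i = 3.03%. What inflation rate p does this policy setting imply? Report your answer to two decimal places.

1.60%

Output 0.26% below potential → x = -0.26.
Collecting p: i = r* + (1 + 0.5) p − 0.5 p* + 0.5 x
1.5 p = 3.03 − 1.72 + 0.5 × 1.91 − 0.5 × (-0.26) = 2.395
p = 2.395 / 1.5 = 1.60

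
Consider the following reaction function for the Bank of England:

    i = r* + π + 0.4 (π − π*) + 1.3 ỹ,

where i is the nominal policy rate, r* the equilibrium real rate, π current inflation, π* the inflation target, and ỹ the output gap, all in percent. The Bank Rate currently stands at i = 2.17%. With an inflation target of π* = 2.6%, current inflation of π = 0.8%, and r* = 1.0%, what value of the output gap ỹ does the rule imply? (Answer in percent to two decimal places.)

0.84%

1.3 ỹ = 2.17 − 1.0 − 0.8 − 0.4 × (0.8 − 2.6) = 1.09
ỹ = 1.09 / 1.3 = 0.84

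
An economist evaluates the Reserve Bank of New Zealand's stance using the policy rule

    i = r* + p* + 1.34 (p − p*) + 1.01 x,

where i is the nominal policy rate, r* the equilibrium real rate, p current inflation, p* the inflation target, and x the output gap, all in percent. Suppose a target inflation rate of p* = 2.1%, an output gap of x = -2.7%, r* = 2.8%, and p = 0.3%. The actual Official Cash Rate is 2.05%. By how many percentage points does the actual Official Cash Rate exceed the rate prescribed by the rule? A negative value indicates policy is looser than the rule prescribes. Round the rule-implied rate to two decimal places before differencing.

2.29 pp

i = 2.8 + 2.1 + 1.34 × (0.3 − 2.1) + 1.01 × (-2.7)
   = 2.8 + 2.1 − 2.412 − 2.727 = -0.24
Deviation = 2.05 − (-0.24) = 2.29 pp.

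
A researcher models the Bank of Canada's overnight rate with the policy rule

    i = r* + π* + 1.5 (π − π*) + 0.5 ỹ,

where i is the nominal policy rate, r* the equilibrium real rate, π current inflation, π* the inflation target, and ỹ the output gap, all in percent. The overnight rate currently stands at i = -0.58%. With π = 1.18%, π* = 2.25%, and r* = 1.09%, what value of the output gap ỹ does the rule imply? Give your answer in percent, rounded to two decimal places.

-4.63%

0.5 ỹ = -0.58 − 1.09 − 2.25 − 1.5 × (1.18 − 2.25) = -2.315
ỹ = -2.315 / 0.5 = -4.63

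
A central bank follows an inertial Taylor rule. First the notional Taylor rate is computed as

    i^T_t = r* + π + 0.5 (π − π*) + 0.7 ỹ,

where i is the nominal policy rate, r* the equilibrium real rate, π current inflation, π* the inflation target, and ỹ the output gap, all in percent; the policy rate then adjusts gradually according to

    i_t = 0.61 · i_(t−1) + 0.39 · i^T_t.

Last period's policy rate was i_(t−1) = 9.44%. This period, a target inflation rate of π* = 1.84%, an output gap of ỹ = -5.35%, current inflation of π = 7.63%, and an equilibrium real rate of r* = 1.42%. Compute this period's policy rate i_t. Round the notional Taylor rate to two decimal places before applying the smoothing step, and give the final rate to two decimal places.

i^T_t = 1.42 + 7.63 + 0.5 × (7.63 − 1.84) + 0.7 × (-5.35)
   = 1.42 + 7.63 + 2.895 − 3.745 = 8.20
i_t = 0.61 × 9.44 + 0.39 × 8.20 = 5.7584 + 3.198 = 8.96

8.96%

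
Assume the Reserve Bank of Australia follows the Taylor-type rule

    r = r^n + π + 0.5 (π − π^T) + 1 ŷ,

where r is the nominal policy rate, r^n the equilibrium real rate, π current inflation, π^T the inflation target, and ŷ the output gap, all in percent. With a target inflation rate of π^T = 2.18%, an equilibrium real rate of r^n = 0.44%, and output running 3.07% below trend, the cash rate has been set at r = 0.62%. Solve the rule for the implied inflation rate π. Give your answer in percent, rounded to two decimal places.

Output 3.07% below potential → ŷ = -3.07.
Collecting π: r = r^n + (1 + 0.5) π − 0.5 π^T + 1 ŷ
1.5 π = 0.62 − 0.44 + 0.5 × 2.18 − 1 × (-3.07) = 4.34
π = 4.34 / 1.5 = 2.89

2.89%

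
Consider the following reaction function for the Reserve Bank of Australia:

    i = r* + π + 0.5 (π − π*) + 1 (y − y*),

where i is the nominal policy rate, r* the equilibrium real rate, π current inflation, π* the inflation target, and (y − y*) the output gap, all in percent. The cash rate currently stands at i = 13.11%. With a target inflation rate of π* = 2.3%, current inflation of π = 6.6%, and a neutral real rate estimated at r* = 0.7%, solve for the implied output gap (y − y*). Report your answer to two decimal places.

3.66%

1 (y − y*) = 13.11 − 0.7 − 6.6 − 0.5 × (6.6 − 2.3) = 3.66
(y − y*) = 3.66 / 1 = 3.66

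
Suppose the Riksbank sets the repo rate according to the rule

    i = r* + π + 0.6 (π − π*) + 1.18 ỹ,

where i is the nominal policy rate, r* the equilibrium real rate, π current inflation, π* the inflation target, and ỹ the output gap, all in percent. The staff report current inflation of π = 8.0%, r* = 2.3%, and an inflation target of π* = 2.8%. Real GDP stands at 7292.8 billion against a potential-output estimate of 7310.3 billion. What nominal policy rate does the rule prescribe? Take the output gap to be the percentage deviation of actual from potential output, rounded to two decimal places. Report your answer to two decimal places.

Output gap = 100 × (7292.8 − 7310.3) / 7310.3 = -0.24%.
i = 2.30 + 8.00 + 0.6 × (8.00 − 2.80) + 1.18 × (-0.24)
   = 2.30 + 8 + 3.12 − 0.2832 = 13.14

13.14%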